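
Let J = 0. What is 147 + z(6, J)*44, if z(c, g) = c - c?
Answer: 147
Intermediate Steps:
z(c, g) = 0
147 + z(6, J)*44 = 147 + 0*44 = 147 + 0 = 147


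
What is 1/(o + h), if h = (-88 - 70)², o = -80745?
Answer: -1/55781 ≈ -1.7927e-5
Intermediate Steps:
h = 24964 (h = (-158)² = 24964)
1/(o + h) = 1/(-80745 + 24964) = 1/(-55781) = -1/55781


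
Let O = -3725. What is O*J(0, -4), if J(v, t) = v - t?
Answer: -14900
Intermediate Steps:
O*J(0, -4) = -3725*(0 - 1*(-4)) = -3725*(0 + 4) = -3725*4 = -14900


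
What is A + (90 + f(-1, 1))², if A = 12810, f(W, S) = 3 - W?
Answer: 21646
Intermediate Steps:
A + (90 + f(-1, 1))² = 12810 + (90 + (3 - 1*(-1)))² = 12810 + (90 + (3 + 1))² = 12810 + (90 + 4)² = 12810 + 94² = 12810 + 8836 = 21646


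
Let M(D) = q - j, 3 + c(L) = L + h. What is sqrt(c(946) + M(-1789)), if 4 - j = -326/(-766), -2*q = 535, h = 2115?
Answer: sqrt(1635245310)/766 ≈ 52.791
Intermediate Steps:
c(L) = 2112 + L (c(L) = -3 + (L + 2115) = -3 + (2115 + L) = 2112 + L)
q = -535/2 (q = -1/2*535 = -535/2 ≈ -267.50)
j = 1369/383 (j = 4 - (-326)/(-766) = 4 - (-326)*(-1)/766 = 4 - 1*163/383 = 4 - 163/383 = 1369/383 ≈ 3.5744)
M(D) = -207643/766 (M(D) = -535/2 - 1*1369/383 = -535/2 - 1369/383 = -207643/766)
sqrt(c(946) + M(-1789)) = sqrt((2112 + 946) - 207643/766) = sqrt(3058 - 207643/766) = sqrt(2134785/766) = sqrt(1635245310)/766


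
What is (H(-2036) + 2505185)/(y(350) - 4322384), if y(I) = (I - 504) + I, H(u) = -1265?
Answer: -625980/1080547 ≈ -0.57932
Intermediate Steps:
y(I) = -504 + 2*I (y(I) = (-504 + I) + I = -504 + 2*I)
(H(-2036) + 2505185)/(y(350) - 4322384) = (-1265 + 2505185)/((-504 + 2*350) - 4322384) = 2503920/((-504 + 700) - 4322384) = 2503920/(196 - 4322384) = 2503920/(-4322188) = 2503920*(-1/4322188) = -625980/1080547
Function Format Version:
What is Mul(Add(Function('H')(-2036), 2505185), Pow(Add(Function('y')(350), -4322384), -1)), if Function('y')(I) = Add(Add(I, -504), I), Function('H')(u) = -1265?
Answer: Rational(-625980, 1080547) ≈ -0.57932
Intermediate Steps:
Function('y')(I) = Add(-504, Mul(2, I)) (Function('y')(I) = Add(Add(-504, I), I) = Add(-504, Mul(2, I)))
Mul(Add(Function('H')(-2036), 2505185), Pow(Add(Function('y')(350), -4322384), -1)) = Mul(Add(-1265, 2505185), Pow(Add(Add(-504, Mul(2, 350)), -4322384), -1)) = Mul(2503920, Pow(Add(Add(-504, 700), -4322384), -1)) = Mul(2503920, Pow(Add(196, -4322384), -1)) = Mul(2503920, Pow(-4322188, -1)) = Mul(2503920, Rational(-1, 4322188)) = Rational(-625980, 1080547)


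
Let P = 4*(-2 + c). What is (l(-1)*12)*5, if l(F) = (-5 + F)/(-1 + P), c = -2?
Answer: 360/17 ≈ 21.176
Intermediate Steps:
P = -16 (P = 4*(-2 - 2) = 4*(-4) = -16)
l(F) = 5/17 - F/17 (l(F) = (-5 + F)/(-1 - 16) = (-5 + F)/(-17) = (-5 + F)*(-1/17) = 5/17 - F/17)
(l(-1)*12)*5 = ((5/17 - 1/17*(-1))*12)*5 = ((5/17 + 1/17)*12)*5 = ((6/17)*12)*5 = (72/17)*5 = 360/17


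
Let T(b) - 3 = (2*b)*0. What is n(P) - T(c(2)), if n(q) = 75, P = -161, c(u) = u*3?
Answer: 72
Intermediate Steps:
c(u) = 3*u
T(b) = 3 (T(b) = 3 + (2*b)*0 = 3 + 0 = 3)
n(P) - T(c(2)) = 75 - 1*3 = 75 - 3 = 72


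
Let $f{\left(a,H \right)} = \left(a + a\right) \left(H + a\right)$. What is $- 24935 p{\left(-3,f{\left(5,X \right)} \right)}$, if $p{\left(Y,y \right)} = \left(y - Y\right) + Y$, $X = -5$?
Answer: $0$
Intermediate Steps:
$f{\left(a,H \right)} = 2 a \left(H + a\right)$
$p{\left(Y,y \right)} = y$
$- 24935 p{\left(-3,f{\left(5,X \right)} \right)} = - 24935 \cdot 2 \cdot 5 \left(-5 + 5\right) = - 24935 \cdot 2 \cdot 5 \cdot 0 = \left(-24935\right) 0 = 0$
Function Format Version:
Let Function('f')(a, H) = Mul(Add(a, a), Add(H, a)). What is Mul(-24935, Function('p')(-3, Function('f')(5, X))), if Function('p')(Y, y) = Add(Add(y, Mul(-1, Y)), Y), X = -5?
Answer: 0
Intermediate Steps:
Function('f')(a, H) = Mul(2, a, Add(H, a)) (Function('f')(a, H) = Mul(Mul(2, a), Add(H, a)) = Mul(2, a, Add(H, a)))
Function('p')(Y, y) = y
Mul(-24935, Function('p')(-3, Function('f')(5, X))) = Mul(-24935, Mul(2, 5, Add(-5, 5))) = Mul(-24935, Mul(2, 5, 0)) = Mul(-24935, 0) = 0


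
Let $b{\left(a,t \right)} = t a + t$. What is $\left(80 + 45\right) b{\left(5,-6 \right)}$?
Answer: $-4500$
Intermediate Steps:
$b{\left(a,t \right)} = t + a t$ ($b{\left(a,t \right)} = a t + t = t + a t$)
$\left(80 + 45\right) b{\left(5,-6 \right)} = \left(80 + 45\right) \left(- 6 \left(1 + 5\right)\right) = 125 \left(\left(-6\right) 6\right) = 125 \left(-36\right) = -4500$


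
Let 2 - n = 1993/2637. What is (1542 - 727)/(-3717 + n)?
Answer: -2149155/9798448 ≈ -0.21934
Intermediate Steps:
n = 3281/2637 (n = 2 - 1993/2637 = 3281/2637 ≈ 1.2442)
(1542 - 727)/(-3717 + n) = (1542 - 727)/(-3717 + 3281/2637) = 815/(-9798448/2637) = 815*(-2637/9798448) = -2149155/9798448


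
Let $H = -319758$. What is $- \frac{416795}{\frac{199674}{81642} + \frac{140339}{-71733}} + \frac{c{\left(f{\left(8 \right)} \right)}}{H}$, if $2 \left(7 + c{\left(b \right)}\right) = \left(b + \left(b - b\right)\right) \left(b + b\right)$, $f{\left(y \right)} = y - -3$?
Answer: $- \frac{21680737339160310431}{25453255554062} \approx -8.5179 \cdot 10^{5}$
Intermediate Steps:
$f{\left(y \right)} = 3 + y$ ($f{\left(y \right)} = y + 3 = 3 + y$)
$c{\left(b \right)} = -7 + b^{2}$ ($c{\left(b \right)} = -7 + \frac{\left(b + \left(b - b\right)\right) \left(b + b\right)}{2} = -7 + \frac{\left(b + 0\right) 2 b}{2} = -7 + \frac{b 2 b}{2} = -7 + \frac{2 b^{2}}{2} = -7 + b^{2}$)
$- \frac{416795}{\frac{199674}{81642} + \frac{140339}{-71733}} + \frac{c{\left(f{\left(8 \right)} \right)}}{H} = - \frac{416795}{\frac{199674}{81642} + \frac{140339}{-71733}} + \frac{-7 + \left(3 + 8\right)^{2}}{-319758} = - \frac{416795}{199674 \cdot \frac{1}{81642} + 140339 \left(- \frac{1}{71733}\right)} + \left(-7 + 11^{2}\right) \left(- \frac{1}{319758}\right) = - \frac{416795}{\frac{33279}{13607} - \frac{140339}{71733}} + \left(-7 + 121\right) \left(- \frac{1}{319758}\right) = - \frac{416795}{\frac{477609734}{976070931}} + 114 \left(- \frac{1}{319758}\right) = \left(-416795\right) \frac{976070931}{477609734} - \frac{19}{53293} = - \frac{406821483686145}{477609734} - \frac{19}{53293} = - \frac{21680737339160310431}{25453255554062}$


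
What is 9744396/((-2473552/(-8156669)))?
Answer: 19870453194231/618388 ≈ 3.2133e+7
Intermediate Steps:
9744396/((-2473552/(-8156669))) = 9744396/((-2473552*(-1/8156669))) = 9744396/(2473552/8156669) = 9744396*(8156669/2473552) = 19870453194231/618388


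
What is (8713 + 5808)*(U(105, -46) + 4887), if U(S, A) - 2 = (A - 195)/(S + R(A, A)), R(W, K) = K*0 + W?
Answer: 4185097410/59 ≈ 7.0934e+7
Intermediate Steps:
R(W, K) = W (R(W, K) = 0 + W = W)
U(S, A) = 2 + (-195 + A)/(A + S) (U(S, A) = 2 + (A - 195)/(S + A) = 2 + (-195 + A)/(A + S))
(8713 + 5808)*(U(105, -46) + 4887) = (8713 + 5808)*((-195 + 2*105 + 3*(-46))/(-46 + 105) + 4887) = 14521*((-195 + 210 - 138)/59 + 4887) = 14521*((1/59)*(-123) + 4887) = 14521*(-123/59 + 4887) = 14521*(288210/59) = 4185097410/59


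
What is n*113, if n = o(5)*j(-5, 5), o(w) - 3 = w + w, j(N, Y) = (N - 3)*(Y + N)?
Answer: 0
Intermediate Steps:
j(N, Y) = (-3 + N)*(N + Y)
o(w) = 3 + 2*w (o(w) = 3 + (w + w) = 3 + 2*w)
n = 0 (n = (3 + 2*5)*((-5)**2 - 3*(-5) - 3*5 - 5*5) = (3 + 10)*(25 + 15 - 15 - 25) = 13*0 = 0)
n*113 = 0*113 = 0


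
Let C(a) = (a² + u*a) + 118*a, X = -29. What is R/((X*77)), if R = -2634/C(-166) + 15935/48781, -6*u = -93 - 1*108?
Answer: 90133609/262189631011 ≈ 0.00034377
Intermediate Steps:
u = 67/2 (u = -(-93 - 1*108)/6 = -(-93 - 108)/6 = -⅙*(-201) = 67/2 ≈ 33.500)
C(a) = a² + 303*a/2 (C(a) = (a² + 67*a/2) + 118*a = a² + 303*a/2)
R = -90133609/117415867 (R = -2634*(-1/(83*(303 + 2*(-166)))) + 15935/48781 = -2634*(-1/(83*(303 - 332))) + 15935*(1/48781) = -2634/((½)*(-166)*(-29)) + 15935/48781 = -2634/2407 + 15935/48781 = -90133609/117415867 ≈ -0.76764)
R/((X*77)) = -90133609/(117415867*((-29*77))) = -90133609/117415867/(-2233) = -90133609/117415867*(-1/2233) = 90133609/262189631011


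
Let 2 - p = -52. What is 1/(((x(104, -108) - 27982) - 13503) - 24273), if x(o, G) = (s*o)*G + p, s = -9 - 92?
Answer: 1/1068728 ≈ 9.3569e-7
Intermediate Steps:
p = 54 (p = 2 - 1*(-52) = 2 + 52 = 54)
s = -101
x(o, G) = 54 - 101*G*o (x(o, G) = (-101*o)*G + 54 = -101*G*o + 54 = 54 - 101*G*o)
1/(((x(104, -108) - 27982) - 13503) - 24273) = 1/((((54 - 101*(-108)*104) - 27982) - 13503) - 24273) = 1/((((54 + 1134432) - 27982) - 13503) - 24273) = 1/(((1134486 - 27982) - 13503) - 24273) = 1/((1106504 - 13503) - 24273) = 1/(1093001 - 24273) = 1/1068728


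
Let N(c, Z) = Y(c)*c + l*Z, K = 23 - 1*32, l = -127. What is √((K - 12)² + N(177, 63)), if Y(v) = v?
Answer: 3*√2641 ≈ 154.17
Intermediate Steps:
K = -9 (K = 23 - 32 = -9)
N(c, Z) = c² - 127*Z (N(c, Z) = c*c - 127*Z = c² - 127*Z)
√((K - 12)² + N(177, 63)) = √((-9 - 12)² + (177² - 127*63)) = √((-21)² + (31329 - 8001)) = √(441 + 23328) = √23769 = 3*√2641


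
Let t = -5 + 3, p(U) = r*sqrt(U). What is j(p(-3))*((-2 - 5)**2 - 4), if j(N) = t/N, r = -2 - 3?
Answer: -6*I*sqrt(3) ≈ -10.392*I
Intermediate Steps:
r = -5
p(U) = -5*sqrt(U)
t = -2
j(N) = -2/N
j(p(-3))*((-2 - 5)**2 - 4) = (-2*I*sqrt(3)/15)*((-2 - 5)**2 - 4) = (-2*I*sqrt(3)/15)*((-7)**2 - 4) = (-2*I*sqrt(3)/15)*(49 - 4) = -2*I*sqrt(3)/15*45 = -6*I*sqrt(3)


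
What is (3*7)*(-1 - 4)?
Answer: -105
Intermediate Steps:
(3*7)*(-1 - 4) = 21*(-5) = -105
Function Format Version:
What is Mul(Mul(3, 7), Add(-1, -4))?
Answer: -105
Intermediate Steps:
Mul(Mul(3, 7), Add(-1, -4)) = Mul(21, -5) = -105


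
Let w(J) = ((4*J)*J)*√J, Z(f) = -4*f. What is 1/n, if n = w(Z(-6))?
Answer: √6/27648 ≈ 8.8596e-5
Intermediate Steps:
w(J) = 4*J^(5/2) (w(J) = (4*J²)*√J = 4*J^(5/2))
n = 4608*√6 (n = 4*(-4*(-6))^(5/2) = 4*24^(5/2) = 4*(1152*√6) = 4608*√6 ≈ 11287.)
1/n = 1/(4608*√6) = √6/27648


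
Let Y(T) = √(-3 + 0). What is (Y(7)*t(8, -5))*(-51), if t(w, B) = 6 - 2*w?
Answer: 510*I*√3 ≈ 883.35*I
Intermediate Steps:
Y(T) = I*√3 (Y(T) = √(-3) = I*√3)
(Y(7)*t(8, -5))*(-51) = ((I*√3)*(6 - 2*8))*(-51) = ((I*√3)*(6 - 16))*(-51) = ((I*√3)*(-10))*(-51) = -10*I*√3*(-51) = 510*I*√3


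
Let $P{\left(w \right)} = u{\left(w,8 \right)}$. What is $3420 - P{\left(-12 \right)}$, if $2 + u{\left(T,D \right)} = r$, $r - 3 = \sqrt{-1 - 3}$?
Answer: $3419 - 2 i \approx 3419.0 - 2.0 i$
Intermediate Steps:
$r = 3 + 2 i$ ($r = 3 + \sqrt{-1 - 3} = 3 + \sqrt{-4} = 3 + 2 i \approx 3.0 + 2.0 i$)
$u{\left(T,D \right)} = 1 + 2 i$ ($u{\left(T,D \right)} = -2 + \left(3 + 2 i\right) = 1 + 2 i$)
$P{\left(w \right)} = 1 + 2 i$
$3420 - P{\left(-12 \right)} = 3420 - \left(1 + 2 i\right) = 3419 - 2 i$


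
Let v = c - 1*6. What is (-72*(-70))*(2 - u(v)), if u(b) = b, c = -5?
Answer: 65520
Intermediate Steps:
v = -11 (v = -5 - 1*6 = -5 - 6 = -11)
(-72*(-70))*(2 - u(v)) = (-72*(-70))*(2 - 1*(-11)) = 5040*(2 + 11) = 5040*13 = 65520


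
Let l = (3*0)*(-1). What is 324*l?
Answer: 0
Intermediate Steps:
l = 0 (l = 0*(-1) = 0)
324*l = 324*0 = 0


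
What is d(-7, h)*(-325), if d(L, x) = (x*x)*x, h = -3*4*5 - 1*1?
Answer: 73768825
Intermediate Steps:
h = -61 (h = -12*5 - 1 = -60 - 1 = -61)
d(L, x) = x³ (d(L, x) = x²*x = x³)
d(-7, h)*(-325) = (-61)³*(-325) = -226981*(-325) = 73768825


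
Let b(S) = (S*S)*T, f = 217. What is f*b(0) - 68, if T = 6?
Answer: -68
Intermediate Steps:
b(S) = 6*S**2 (b(S) = (S*S)*6 = S**2*6 = 6*S**2)
f*b(0) - 68 = 217*(6*0**2) - 68 = 217*(6*0) - 68 = 217*0 - 68 = 0 - 68 = -68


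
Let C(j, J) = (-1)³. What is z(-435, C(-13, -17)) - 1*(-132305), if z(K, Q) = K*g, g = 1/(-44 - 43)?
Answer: 132310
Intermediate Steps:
g = -1/87 (g = 1/(-87) = -1/87 ≈ -0.011494)
C(j, J) = -1
z(K, Q) = -K/87 (z(K, Q) = K*(-1/87) = -K/87)
z(-435, C(-13, -17)) - 1*(-132305) = -1/87*(-435) - 1*(-132305) = 5 + 132305 = 132310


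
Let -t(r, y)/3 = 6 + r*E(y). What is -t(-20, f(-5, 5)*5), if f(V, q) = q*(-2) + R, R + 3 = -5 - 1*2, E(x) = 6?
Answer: -342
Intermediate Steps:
R = -10 (R = -3 + (-5 - 1*2) = -3 + (-5 - 2) = -3 - 7 = -10)
f(V, q) = -10 - 2*q (f(V, q) = q*(-2) - 10 = -2*q - 10 = -10 - 2*q)
t(r, y) = -18 - 18*r (t(r, y) = -3*(6 + r*6) = -3*(6 + 6*r) = -18 - 18*r)
-t(-20, f(-5, 5)*5) = -(-18 - 18*(-20)) = -(-18 + 360) = -1*342 = -342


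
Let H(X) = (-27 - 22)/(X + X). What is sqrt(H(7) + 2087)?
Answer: 3*sqrt(926)/2 ≈ 45.645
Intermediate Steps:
H(X) = -49/(2*X) (H(X) = -49*1/(2*X) = -49/(2*X))
sqrt(H(7) + 2087) = sqrt(-49/2/7 + 2087) = sqrt(-49/2*1/7 + 2087) = sqrt(-7/2 + 2087) = sqrt(4167/2) = 3*sqrt(926)/2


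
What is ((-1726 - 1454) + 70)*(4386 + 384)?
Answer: -14834700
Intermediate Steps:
((-1726 - 1454) + 70)*(4386 + 384) = (-3180 + 70)*4770 = -3110*4770 = -14834700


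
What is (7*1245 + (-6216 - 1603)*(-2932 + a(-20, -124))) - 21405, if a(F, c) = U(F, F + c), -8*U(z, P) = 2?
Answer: 91658291/4 ≈ 2.2915e+7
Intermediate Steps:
U(z, P) = -¼ (U(z, P) = -⅛*2 = -¼)
a(F, c) = -¼
(7*1245 + (-6216 - 1603)*(-2932 + a(-20, -124))) - 21405 = (7*1245 + (-6216 - 1603)*(-2932 - ¼)) - 21405 = (8715 - 7819*(-11729/4)) - 21405 = (8715 + 91709051/4) - 21405 = 91743911/4 - 21405 = 91658291/4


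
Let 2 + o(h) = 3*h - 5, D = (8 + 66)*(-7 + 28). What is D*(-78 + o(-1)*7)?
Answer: -229992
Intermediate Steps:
D = 1554 (D = 74*21 = 1554)
o(h) = -7 + 3*h (o(h) = -2 + (3*h - 5) = -2 + (-5 + 3*h) = -7 + 3*h)
D*(-78 + o(-1)*7) = 1554*(-78 + (-7 + 3*(-1))*7) = 1554*(-78 + (-7 - 3)*7) = 1554*(-78 - 10*7) = 1554*(-78 - 70) = 1554*(-148) = -229992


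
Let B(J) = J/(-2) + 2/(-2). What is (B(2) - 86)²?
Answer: 7744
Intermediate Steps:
B(J) = -1 - J/2 (B(J) = J*(-½) + 2*(-½) = -J/2 - 1 = -1 - J/2)
(B(2) - 86)² = ((-1 - ½*2) - 86)² = ((-1 - 1) - 86)² = (-2 - 86)² = (-88)² = 7744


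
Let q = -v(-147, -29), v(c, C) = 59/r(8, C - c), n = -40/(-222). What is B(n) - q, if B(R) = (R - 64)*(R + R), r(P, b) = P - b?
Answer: -31896539/1355310 ≈ -23.534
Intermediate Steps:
n = 20/111 (n = -40*(-1/222) = 20/111 ≈ 0.18018)
v(c, C) = 59/(8 + c - C) (v(c, C) = 59/(8 - (C - c)) = 59/(8 + (c - C)) = 59/(8 + c - C))
q = 59/110 (q = -59/(8 - 147 - 1*(-29)) = -59/(8 - 147 + 29) = -59/(-110) = -59*(-1)/110 = -1*(-59/110) = 59/110 ≈ 0.53636)
B(R) = 2*R*(-64 + R) (B(R) = (-64 + R)*(2*R) = 2*R*(-64 + R))
B(n) - q = 2*(20/111)*(-64 + 20/111) - 1*59/110 = 2*(20/111)*(-7084/111) - 59/110 = -283360/12321 - 59/110 = -31896539/1355310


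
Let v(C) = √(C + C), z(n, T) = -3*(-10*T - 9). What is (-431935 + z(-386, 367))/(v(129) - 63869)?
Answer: 26882334362/4079248903 + 420898*√258/4079248903 ≈ 6.5917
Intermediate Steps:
z(n, T) = 27 + 30*T (z(n, T) = -3*(-9 - 10*T) = 27 + 30*T)
v(C) = √2*√C (v(C) = √(2*C) = √2*√C)
(-431935 + z(-386, 367))/(v(129) - 63869) = (-431935 + (27 + 30*367))/(√2*√129 - 63869) = (-431935 + (27 + 11010))/(√258 - 63869) = (-431935 + 11037)/(-63869 + √258) = -420898/(-63869 + √258)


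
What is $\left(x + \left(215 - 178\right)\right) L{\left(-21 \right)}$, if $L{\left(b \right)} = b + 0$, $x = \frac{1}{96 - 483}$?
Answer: $- \frac{100226}{129} \approx -776.95$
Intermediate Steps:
$x = - \frac{1}{387}$ ($x = \frac{1}{-387} = - \frac{1}{387} \approx -0.002584$)
$L{\left(b \right)} = b$
$\left(x + \left(215 - 178\right)\right) L{\left(-21 \right)} = \left(- \frac{1}{387} + \left(215 - 178\right)\right) \left(-21\right) = \left(- \frac{1}{387} + 37\right) \left(-21\right) = \frac{14318}{387} \left(-21\right) = - \frac{100226}{129}$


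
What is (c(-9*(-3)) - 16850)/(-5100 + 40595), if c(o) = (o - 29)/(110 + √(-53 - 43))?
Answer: -10275141/21644851 + 2*I*√6/108224255 ≈ -0.47472 + 4.5267e-8*I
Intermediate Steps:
c(o) = (-29 + o)/(110 + 4*I*√6) (c(o) = (-29 + o)/(110 + √(-96)) = (-29 + o)/(110 + 4*I*√6))
(c(-9*(-3)) - 16850)/(-5100 + 40595) = ((-1595/6098 + 55*(-9*(-3))/6098 + 29*I*√6/3049 - I*(-9*(-3))*√6/3049) - 16850)/(-5100 + 40595) = ((-1595/6098 + (55/6098)*27 + 29*I*√6/3049 - 1/3049*I*27*√6) - 16850)/35495 = ((-1595/6098 + 1485/6098 + 29*I*√6/3049 - 27*I*√6/3049) - 16850)*(1/35495) = ((-55/3049 + 2*I*√6/3049) - 16850)*(1/35495) = (-51375705/3049 + 2*I*√6/3049)*(1/35495) = -10275141/21644851 + 2*I*√6/108224255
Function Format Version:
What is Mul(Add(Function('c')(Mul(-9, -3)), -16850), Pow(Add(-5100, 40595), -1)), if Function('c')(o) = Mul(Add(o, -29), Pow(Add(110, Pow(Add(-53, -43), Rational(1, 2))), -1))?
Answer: Add(Rational(-10275141, 21644851), Mul(Rational(2, 108224255), I, Pow(6, Rational(1, 2)))) ≈ Add(-0.47472, Mul(4.5267e-8, I))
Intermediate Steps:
Function('c')(o) = Mul(Pow(Add(110, Mul(4, I, Pow(6, Rational(1, 2)))), -1), Add(-29, o)) (Function('c')(o) = Mul(Add(-29, o), Pow(Add(110, Pow(-96, Rational(1, 2))), -1)) = Mul(Add(-29, o), Pow(Add(110, Mul(4, I, Pow(6, Rational(1, 2)))), -1)) = Mul(Pow(Add(110, Mul(4, I, Pow(6, Rational(1, 2)))), -1), Add(-29, o)))
Mul(Add(Function('c')(Mul(-9, -3)), -16850), Pow(Add(-5100, 40595), -1)) = Mul(Add(Add(Rational(-1595, 6098), Mul(Rational(55, 6098), Mul(-9, -3)), Mul(Rational(29, 3049), I, Pow(6, Rational(1, 2))), Mul(Rational(-1, 3049), I, Mul(-9, -3), Pow(6, Rational(1, 2)))), -16850), Pow(Add(-5100, 40595), -1)) = Mul(Add(Add(Rational(-1595, 6098), Mul(Rational(55, 6098), 27), Mul(Rational(29, 3049), I, Pow(6, Rational(1, 2))), Mul(Rational(-1, 3049), I, 27, Pow(6, Rational(1, 2)))), -16850), Pow(35495, -1)) = Mul(Add(Add(Rational(-1595, 6098), Rational(1485, 6098), Mul(Rational(29, 3049), I, Pow(6, Rational(1, 2))), Mul(Rational(-27, 3049), I, Pow(6, Rational(1, 2)))), -16850), Rational(1, 35495)) = Mul(Add(Add(Rational(-55, 3049), Mul(Rational(2, 3049), I, Pow(6, Rational(1, 2)))), -16850), Rational(1, 35495)) = Mul(Add(Rational(-51375705, 3049), Mul(Rational(2, 3049), I, Pow(6, Rational(1, 2)))), Rational(1, 35495)) = Add(Rational(-10275141, 21644851), Mul(Rational(2, 108224255), I, Pow(6, Rational(1, 2))))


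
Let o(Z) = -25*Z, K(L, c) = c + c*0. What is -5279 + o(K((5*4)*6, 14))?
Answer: -5629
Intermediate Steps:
K(L, c) = c (K(L, c) = c + 0 = c)
-5279 + o(K((5*4)*6, 14)) = -5279 - 25*14 = -5279 - 350 = -5629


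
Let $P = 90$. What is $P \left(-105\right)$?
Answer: $-9450$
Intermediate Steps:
$P \left(-105\right) = 90 \left(-105\right) = -9450$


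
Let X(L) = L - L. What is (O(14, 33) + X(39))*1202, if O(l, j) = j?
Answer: 39666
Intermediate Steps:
X(L) = 0
(O(14, 33) + X(39))*1202 = (33 + 0)*1202 = 33*1202 = 39666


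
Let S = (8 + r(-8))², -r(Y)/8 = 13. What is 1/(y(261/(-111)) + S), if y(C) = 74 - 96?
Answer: 1/9194 ≈ 0.00010877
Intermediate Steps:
y(C) = -22
r(Y) = -104 (r(Y) = -8*13 = -104)
S = 9216 (S = (8 - 104)² = (-96)² = 9216)
1/(y(261/(-111)) + S) = 1/(-22 + 9216) = 1/9194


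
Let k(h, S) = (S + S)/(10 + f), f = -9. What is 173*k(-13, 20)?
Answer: 6920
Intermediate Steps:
k(h, S) = 2*S (k(h, S) = (S + S)/(10 - 9) = (2*S)/1 = (2*S)*1 = 2*S)
173*k(-13, 20) = 173*(2*20) = 173*40 = 6920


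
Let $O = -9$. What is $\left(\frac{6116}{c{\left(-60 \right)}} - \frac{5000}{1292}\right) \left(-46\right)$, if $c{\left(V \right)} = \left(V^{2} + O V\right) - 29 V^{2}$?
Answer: $\frac{1463955382}{8095995} \approx 180.82$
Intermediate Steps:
$c{\left(V \right)} = - 28 V^{2} - 9 V$ ($c{\left(V \right)} = \left(V^{2} - 9 V\right) - 29 V^{2} = - 28 V^{2} - 9 V$)
$\left(\frac{6116}{c{\left(-60 \right)}} - \frac{5000}{1292}\right) \left(-46\right) = \left(\frac{6116}{\left(-1\right) \left(-60\right) \left(9 + 28 \left(-60\right)\right)} - \frac{5000}{1292}\right) \left(-46\right) = \left(\frac{6116}{\left(-1\right) \left(-60\right) \left(9 - 1680\right)} - \frac{1250}{323}\right) \left(-46\right) = \left(\frac{6116}{\left(-1\right) \left(-60\right) \left(-1671\right)} - \frac{1250}{323}\right) \left(-46\right) = \left(\frac{6116}{-100260} - \frac{1250}{323}\right) \left(-46\right) = \left(6116 \left(- \frac{1}{100260}\right) - \frac{1250}{323}\right) \left(-46\right) = \left(- \frac{1529}{25065} - \frac{1250}{323}\right) \left(-46\right) = \left(- \frac{31825117}{8095995}\right) \left(-46\right) = \frac{1463955382}{8095995}$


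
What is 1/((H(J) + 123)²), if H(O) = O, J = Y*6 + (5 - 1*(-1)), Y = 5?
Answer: 1/25281 ≈ 3.9555e-5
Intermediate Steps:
J = 36 (J = 5*6 + (5 - 1*(-1)) = 30 + (5 + 1) = 30 + 6 = 36)
1/((H(J) + 123)²) = 1/((36 + 123)²) = 1/(159²) = 1/25281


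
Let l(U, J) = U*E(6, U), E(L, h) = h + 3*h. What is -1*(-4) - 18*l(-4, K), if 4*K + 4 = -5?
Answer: -1148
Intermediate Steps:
E(L, h) = 4*h
K = -9/4 (K = -1 + (¼)*(-5) = -1 - 5/4 = -9/4 ≈ -2.2500)
l(U, J) = 4*U² (l(U, J) = U*(4*U) = 4*U²)
-1*(-4) - 18*l(-4, K) = -1*(-4) - 72*(-4)² = 4 - 72*16 = 4 - 18*64 = 4 - 1152 = -1148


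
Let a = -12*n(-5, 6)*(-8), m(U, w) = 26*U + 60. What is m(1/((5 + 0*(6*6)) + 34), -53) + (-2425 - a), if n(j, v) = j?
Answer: -5653/3 ≈ -1884.3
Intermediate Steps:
m(U, w) = 60 + 26*U
a = -480 (a = -12*(-5)*(-8) = 60*(-8) = -480)
m(1/((5 + 0*(6*6)) + 34), -53) + (-2425 - a) = (60 + 26/((5 + 0*(6*6)) + 34)) + (-2425 - 1*(-480)) = (60 + 26/((5 + 0*36) + 34)) + (-2425 + 480) = (60 + 26/((5 + 0) + 34)) - 1945 = (60 + 26/(5 + 34)) - 1945 = (60 + 26/39) - 1945 = (60 + 26*(1/39)) - 1945 = (60 + ⅔) - 1945 = 182/3 - 1945 = -5653/3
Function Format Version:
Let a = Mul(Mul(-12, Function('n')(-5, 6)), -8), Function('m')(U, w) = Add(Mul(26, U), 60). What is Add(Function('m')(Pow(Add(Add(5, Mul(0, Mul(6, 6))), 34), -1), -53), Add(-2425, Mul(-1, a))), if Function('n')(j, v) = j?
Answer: Rational(-5653, 3) ≈ -1884.3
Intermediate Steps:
Function('m')(U, w) = Add(60, Mul(26, U))
a = -480 (a = Mul(Mul(-12, -5), -8) = Mul(60, -8) = -480)
Add(Function('m')(Pow(Add(Add(5, Mul(0, Mul(6, 6))), 34), -1), -53), Add(-2425, Mul(-1, a))) = Add(Add(60, Mul(26, Pow(Add(Add(5, Mul(0, Mul(6, 6))), 34), -1))), Add(-2425, Mul(-1, -480))) = Add(Add(60, Mul(26, Pow(Add(Add(5, Mul(0, 36)), 34), -1))), Add(-2425, 480)) = Add(Add(60, Mul(26, Pow(Add(Add(5, 0), 34), -1))), -1945) = Add(Add(60, Mul(26, Pow(Add(5, 34), -1))), -1945) = Add(Add(60, Mul(26, Pow(39, -1))), -1945) = Add(Add(60, Mul(26, Rational(1, 39))), -1945) = Add(Add(60, Rational(2, 3)), -1945) = Add(Rational(182, 3), -1945) = Rational(-5653, 3)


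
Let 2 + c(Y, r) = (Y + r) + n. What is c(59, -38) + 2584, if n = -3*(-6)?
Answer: 2621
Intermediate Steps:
n = 18
c(Y, r) = 16 + Y + r (c(Y, r) = -2 + ((Y + r) + 18) = -2 + (18 + Y + r) = 16 + Y + r)
c(59, -38) + 2584 = (16 + 59 - 38) + 2584 = 37 + 2584 = 2621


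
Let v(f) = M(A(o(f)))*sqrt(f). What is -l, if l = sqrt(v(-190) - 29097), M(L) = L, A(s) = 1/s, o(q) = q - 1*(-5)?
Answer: -sqrt(-995844825 - 185*I*sqrt(190))/185 ≈ -0.0002184 + 170.58*I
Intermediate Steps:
o(q) = 5 + q (o(q) = q + 5 = 5 + q)
v(f) = sqrt(f)/(5 + f)
l = sqrt(-29097 - I*sqrt(190)/185) (l = sqrt(sqrt(-190)/(5 - 190) - 29097) = sqrt((I*sqrt(190))/(-185) - 29097) = sqrt((I*sqrt(190))*(-1/185) - 29097) = sqrt(-I*sqrt(190)/185 - 29097) = sqrt(-29097 - I*sqrt(190)/185) ≈ 0.e-4 - 170.58*I)
-l = -sqrt(-995844825 - 185*I*sqrt(190))/185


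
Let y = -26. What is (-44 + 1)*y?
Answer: 1118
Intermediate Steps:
(-44 + 1)*y = (-44 + 1)*(-26) = -43*(-26) = 1118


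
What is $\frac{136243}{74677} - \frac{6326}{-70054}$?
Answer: $\frac{5008386912}{2615711279} \approx 1.9147$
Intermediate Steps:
$\frac{136243}{74677} - \frac{6326}{-70054} = 136243 \cdot \frac{1}{74677} - - \frac{3163}{35027} = \frac{136243}{74677} + \frac{3163}{35027} = \frac{5008386912}{2615711279}$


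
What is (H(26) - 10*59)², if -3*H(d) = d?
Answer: 3225616/9 ≈ 3.5840e+5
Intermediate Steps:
H(d) = -d/3
(H(26) - 10*59)² = (-⅓*26 - 10*59)² = (-26/3 - 590)² = (-1796/3)² = 3225616/9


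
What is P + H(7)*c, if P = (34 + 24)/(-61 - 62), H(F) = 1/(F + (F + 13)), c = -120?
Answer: -1814/369 ≈ -4.9160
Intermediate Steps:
H(F) = 1/(13 + 2*F) (H(F) = 1/(F + (13 + F)) = 1/(13 + 2*F))
P = -58/123 (P = 58/(-123) = 58*(-1/123) = -58/123 ≈ -0.47154)
P + H(7)*c = -58/123 - 120/(13 + 2*7) = -58/123 - 120/(13 + 14) = -58/123 - 120/27 = -58/123 + (1/27)*(-120) = -58/123 - 40/9 = -1814/369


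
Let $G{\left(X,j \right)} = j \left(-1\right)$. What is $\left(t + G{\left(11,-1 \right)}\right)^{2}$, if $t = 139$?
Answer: $19600$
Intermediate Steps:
$G{\left(X,j \right)} = - j$
$\left(t + G{\left(11,-1 \right)}\right)^{2} = \left(139 - -1\right)^{2} = \left(139 + 1\right)^{2} = 140^{2} = 19600$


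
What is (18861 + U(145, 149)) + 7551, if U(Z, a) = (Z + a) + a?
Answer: 26855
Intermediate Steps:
U(Z, a) = Z + 2*a
(18861 + U(145, 149)) + 7551 = (18861 + (145 + 2*149)) + 7551 = (18861 + (145 + 298)) + 7551 = (18861 + 443) + 7551 = 19304 + 7551 = 26855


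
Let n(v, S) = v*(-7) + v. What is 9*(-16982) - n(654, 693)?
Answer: -148914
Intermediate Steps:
n(v, S) = -6*v (n(v, S) = -7*v + v = -6*v)
9*(-16982) - n(654, 693) = 9*(-16982) - (-6)*654 = -152838 - 1*(-3924) = -152838 + 3924 = -148914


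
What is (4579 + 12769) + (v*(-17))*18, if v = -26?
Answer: 25304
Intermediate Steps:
(4579 + 12769) + (v*(-17))*18 = (4579 + 12769) - 26*(-17)*18 = 17348 + 442*18 = 17348 + 7956 = 25304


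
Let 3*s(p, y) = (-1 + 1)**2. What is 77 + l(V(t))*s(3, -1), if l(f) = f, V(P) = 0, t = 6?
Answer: 77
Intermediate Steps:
s(p, y) = 0 (s(p, y) = (-1 + 1)**2/3 = (1/3)*0**2 = (1/3)*0 = 0)
77 + l(V(t))*s(3, -1) = 77 + 0*0 = 77 + 0 = 77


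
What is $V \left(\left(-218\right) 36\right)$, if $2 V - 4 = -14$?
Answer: $39240$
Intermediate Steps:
$V = -5$ ($V = 2 + \frac{1}{2} \left(-14\right) = 2 - 7 = -5$)
$V \left(\left(-218\right) 36\right) = - 5 \left(\left(-218\right) 36\right) = \left(-5\right) \left(-7848\right) = 39240$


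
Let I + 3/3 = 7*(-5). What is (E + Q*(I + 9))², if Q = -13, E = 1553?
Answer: 3625216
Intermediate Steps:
I = -36 (I = -1 + 7*(-5) = -1 - 35 = -36)
(E + Q*(I + 9))² = (1553 - 13*(-36 + 9))² = (1553 - 13*(-27))² = (1553 + 351)² = 1904² = 3625216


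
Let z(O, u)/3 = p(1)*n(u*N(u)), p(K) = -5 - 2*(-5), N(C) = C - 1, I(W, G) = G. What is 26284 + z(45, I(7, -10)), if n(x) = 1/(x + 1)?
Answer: 972513/37 ≈ 26284.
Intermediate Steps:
N(C) = -1 + C
p(K) = 5 (p(K) = -5 + 10 = 5)
n(x) = 1/(1 + x)
z(O, u) = 15/(1 + u*(-1 + u)) (z(O, u) = 3*(5/(1 + u*(-1 + u))) = 15/(1 + u*(-1 + u)))
26284 + z(45, I(7, -10)) = 26284 + 15/(1 - 10*(-1 - 10)) = 26284 + 15/(1 - 10*(-11)) = 26284 + 15/(1 + 110) = 26284 + 15/111 = 26284 + 15*(1/111) = 26284 + 5/37 = 972513/37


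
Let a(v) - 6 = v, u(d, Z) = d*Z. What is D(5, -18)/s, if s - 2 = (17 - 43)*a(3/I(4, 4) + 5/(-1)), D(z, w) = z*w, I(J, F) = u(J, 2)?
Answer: 8/3 ≈ 2.6667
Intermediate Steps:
u(d, Z) = Z*d
I(J, F) = 2*J
a(v) = 6 + v
D(z, w) = w*z
s = -135/4 (s = 2 + (17 - 43)*(6 + (3/((2*4)) + 5/(-1))) = 2 - 26*(6 + (3/8 + 5*(-1))) = 2 - 26*(6 + (3*(⅛) - 5)) = 2 - 26*(6 + (3/8 - 5)) = 2 - 26*(6 - 37/8) = 2 - 26*11/8 = 2 - 143/4 = -135/4 ≈ -33.750)
D(5, -18)/s = (-18*5)/(-135/4) = -90*(-4/135) = 8/3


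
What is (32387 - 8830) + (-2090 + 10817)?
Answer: 32284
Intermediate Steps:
(32387 - 8830) + (-2090 + 10817) = 23557 + 8727 = 32284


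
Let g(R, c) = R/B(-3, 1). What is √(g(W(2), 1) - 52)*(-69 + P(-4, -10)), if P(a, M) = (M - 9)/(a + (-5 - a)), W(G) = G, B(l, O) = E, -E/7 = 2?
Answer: -326*I*√2555/35 ≈ -470.81*I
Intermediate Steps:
E = -14 (E = -7*2 = -14)
B(l, O) = -14
g(R, c) = -R/14 (g(R, c) = R/(-14) = R*(-1/14) = -R/14)
P(a, M) = 9/5 - M/5 (P(a, M) = (-9 + M)/(-5) = (-9 + M)*(-⅕) = 9/5 - M/5)
√(g(W(2), 1) - 52)*(-69 + P(-4, -10)) = √(-1/14*2 - 52)*(-69 + (9/5 - ⅕*(-10))) = √(-⅐ - 52)*(-69 + (9/5 + 2)) = √(-365/7)*(-69 + 19/5) = (I*√2555/7)*(-326/5) = -326*I*√2555/35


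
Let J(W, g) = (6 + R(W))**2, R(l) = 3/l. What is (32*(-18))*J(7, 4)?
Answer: -1166400/49 ≈ -23804.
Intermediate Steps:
J(W, g) = (6 + 3/W)**2
(32*(-18))*J(7, 4) = (32*(-18))*(6 + 3/7)**2 = -576*(6 + 3*(1/7))**2 = -576*(6 + 3/7)**2 = -576*(45/7)**2 = -576*2025/49 = -1166400/49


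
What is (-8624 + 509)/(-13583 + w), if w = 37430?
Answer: -2705/7949 ≈ -0.34029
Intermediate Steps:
(-8624 + 509)/(-13583 + w) = (-8624 + 509)/(-13583 + 37430) = -8115/23847 = -8115*1/23847 = -2705/7949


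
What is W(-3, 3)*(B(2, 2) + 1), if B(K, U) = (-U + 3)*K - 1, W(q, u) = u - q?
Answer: 12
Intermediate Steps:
B(K, U) = -1 + K*(3 - U) (B(K, U) = (3 - U)*K - 1 = K*(3 - U) - 1 = -1 + K*(3 - U))
W(-3, 3)*(B(2, 2) + 1) = (3 - 1*(-3))*((-1 + 3*2 - 1*2*2) + 1) = (3 + 3)*((-1 + 6 - 4) + 1) = 6*(1 + 1) = 6*2 = 12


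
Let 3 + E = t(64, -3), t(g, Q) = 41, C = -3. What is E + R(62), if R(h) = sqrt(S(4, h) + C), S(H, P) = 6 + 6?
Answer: 41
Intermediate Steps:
S(H, P) = 12
E = 38 (E = -3 + 41 = 38)
R(h) = 3 (R(h) = sqrt(12 - 3) = sqrt(9) = 3)
E + R(62) = 38 + 3 = 41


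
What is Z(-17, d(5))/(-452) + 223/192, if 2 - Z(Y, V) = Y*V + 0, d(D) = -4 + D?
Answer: 24287/21696 ≈ 1.1194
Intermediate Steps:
Z(Y, V) = 2 - V*Y (Z(Y, V) = 2 - (Y*V + 0) = 2 - (V*Y + 0) = 2 - V*Y)
Z(-17, d(5))/(-452) + 223/192 = (2 - 1*(-4 + 5)*(-17))/(-452) + 223/192 = (2 - 1*1*(-17))*(-1/452) + 223*(1/192) = (2 + 17)*(-1/452) + 223/192 = 19*(-1/452) + 223/192 = -19/452 + 223/192 = 24287/21696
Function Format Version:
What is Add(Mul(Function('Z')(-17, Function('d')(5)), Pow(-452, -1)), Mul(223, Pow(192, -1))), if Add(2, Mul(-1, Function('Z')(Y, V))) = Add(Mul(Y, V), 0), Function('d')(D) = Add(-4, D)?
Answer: Rational(24287, 21696) ≈ 1.1194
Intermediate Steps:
Function('Z')(Y, V) = Add(2, Mul(-1, V, Y)) (Function('Z')(Y, V) = Add(2, Mul(-1, Add(Mul(Y, V), 0))) = Add(2, Mul(-1, Add(Mul(V, Y), 0))) = Add(2, Mul(-1, Mul(V, Y))) = Add(2, Mul(-1, V, Y)))
Add(Mul(Function('Z')(-17, Function('d')(5)), Pow(-452, -1)), Mul(223, Pow(192, -1))) = Add(Mul(Add(2, Mul(-1, Add(-4, 5), -17)), Pow(-452, -1)), Mul(223, Pow(192, -1))) = Add(Mul(Add(2, Mul(-1, 1, -17)), Rational(-1, 452)), Mul(223, Rational(1, 192))) = Add(Mul(Add(2, 17), Rational(-1, 452)), Rational(223, 192)) = Add(Mul(19, Rational(-1, 452)), Rational(223, 192)) = Add(Rational(-19, 452), Rational(223, 192)) = Rational(24287, 21696)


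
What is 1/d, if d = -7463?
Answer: -1/7463 ≈ -0.00013399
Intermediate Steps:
1/d = 1/(-7463) = -1/7463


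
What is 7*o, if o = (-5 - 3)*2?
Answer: -112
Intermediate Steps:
o = -16 (o = -8*2 = -16)
7*o = 7*(-16) = -112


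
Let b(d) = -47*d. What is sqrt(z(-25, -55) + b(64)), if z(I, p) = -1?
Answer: I*sqrt(3009) ≈ 54.854*I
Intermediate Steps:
sqrt(z(-25, -55) + b(64)) = sqrt(-1 - 47*64) = sqrt(-1 - 3008) = sqrt(-3009) = I*sqrt(3009)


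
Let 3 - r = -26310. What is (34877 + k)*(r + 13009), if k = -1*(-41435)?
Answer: 3000740464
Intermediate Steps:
r = 26313 (r = 3 - 1*(-26310) = 3 + 26310 = 26313)
k = 41435
(34877 + k)*(r + 13009) = (34877 + 41435)*(26313 + 13009) = 76312*39322 = 3000740464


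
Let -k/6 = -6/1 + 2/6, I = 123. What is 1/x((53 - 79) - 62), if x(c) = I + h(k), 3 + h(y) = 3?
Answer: 1/123 ≈ 0.0081301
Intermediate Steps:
k = 34 (k = -6*(-6/1 + 2/6) = -6*(-6*1 + 2*(⅙)) = -6*(-6 + ⅓) = -6*(-17/3) = 34)
h(y) = 0 (h(y) = -3 + 3 = 0)
x(c) = 123 (x(c) = 123 + 0 = 123)
1/x((53 - 79) - 62) = 1/123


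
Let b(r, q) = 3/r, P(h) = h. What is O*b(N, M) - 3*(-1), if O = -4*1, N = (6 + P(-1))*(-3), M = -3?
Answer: 19/5 ≈ 3.8000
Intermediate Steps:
N = -15 (N = (6 - 1)*(-3) = 5*(-3) = -15)
O = -4
O*b(N, M) - 3*(-1) = -12/(-15) - 3*(-1) = -12*(-1)/15 + 3 = -4*(-1/5) + 3 = 4/5 + 3 = 19/5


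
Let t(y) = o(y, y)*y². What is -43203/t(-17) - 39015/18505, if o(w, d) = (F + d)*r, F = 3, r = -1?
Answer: -191465241/14974246 ≈ -12.786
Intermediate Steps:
o(w, d) = -3 - d (o(w, d) = (3 + d)*(-1) = -3 - d)
t(y) = y²*(-3 - y) (t(y) = (-3 - y)*y² = y²*(-3 - y))
-43203/t(-17) - 39015/18505 = -43203*1/(289*(-3 - 1*(-17))) - 39015/18505 = -43203*1/(289*(-3 + 17)) - 39015*1/18505 = -43203/(289*14) - 7803/3701 = -43203/4046 - 7803/3701 = -191465241/14974246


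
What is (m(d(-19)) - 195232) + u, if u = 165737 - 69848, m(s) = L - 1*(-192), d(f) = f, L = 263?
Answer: -98888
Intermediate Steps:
m(s) = 455 (m(s) = 263 - 1*(-192) = 263 + 192 = 455)
u = 95889
(m(d(-19)) - 195232) + u = (455 - 195232) + 95889 = -194777 + 95889 = -98888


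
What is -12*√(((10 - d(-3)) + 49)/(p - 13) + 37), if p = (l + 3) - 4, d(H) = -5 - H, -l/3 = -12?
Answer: -30*√770/11 ≈ -75.679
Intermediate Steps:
l = 36 (l = -3*(-12) = 36)
p = 35 (p = (36 + 3) - 4 = 39 - 4 = 35)
-12*√(((10 - d(-3)) + 49)/(p - 13) + 37) = -12*√(((10 - (-5 - 1*(-3))) + 49)/(35 - 13) + 37) = -12*√(((10 - (-5 + 3)) + 49)/22 + 37) = -12*√(((10 - 1*(-2)) + 49)*(1/22) + 37) = -12*√(((10 + 2) + 49)*(1/22) + 37) = -12*√((12 + 49)*(1/22) + 37) = -12*√(61*(1/22) + 37) = -12*√(61/22 + 37) = -30*√770/11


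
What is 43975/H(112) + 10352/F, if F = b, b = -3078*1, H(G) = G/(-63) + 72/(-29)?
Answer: -17669589737/1711368 ≈ -10325.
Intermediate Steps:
H(G) = -72/29 - G/63 (H(G) = G*(-1/63) + 72*(-1/29) = -G/63 - 72/29 = -72/29 - G/63)
b = -3078
F = -3078
43975/H(112) + 10352/F = 43975/(-72/29 - 1/63*112) + 10352/(-3078) = 43975/(-72/29 - 16/9) + 10352*(-1/3078) = 43975/(-1112/261) - 5176/1539 = 43975*(-261/1112) - 5176/1539 = -11477475/1112 - 5176/1539 = -17669589737/1711368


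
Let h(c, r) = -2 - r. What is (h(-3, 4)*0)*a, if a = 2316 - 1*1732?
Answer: 0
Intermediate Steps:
a = 584 (a = 2316 - 1732 = 584)
(h(-3, 4)*0)*a = ((-2 - 1*4)*0)*584 = ((-2 - 4)*0)*584 = -6*0*584 = 0*584 = 0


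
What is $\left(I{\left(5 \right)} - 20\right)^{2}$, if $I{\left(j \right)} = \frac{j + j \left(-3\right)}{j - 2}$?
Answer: $\frac{4900}{9} \approx 544.44$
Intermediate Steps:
$I{\left(j \right)} = - \frac{2 j}{-2 + j}$ ($I{\left(j \right)} = \frac{j - 3 j}{-2 + j} = \frac{\left(-2\right) j}{-2 + j} = - \frac{2 j}{-2 + j}$)
$\left(I{\left(5 \right)} - 20\right)^{2} = \left(\left(-2\right) 5 \frac{1}{-2 + 5} - 20\right)^{2} = \left(\left(-2\right) 5 \cdot \frac{1}{3} - 20\right)^{2} = \left(- \frac{10}{3} - 20\right)^{2} = \left(- \frac{70}{3}\right)^{2} = \frac{4900}{9}$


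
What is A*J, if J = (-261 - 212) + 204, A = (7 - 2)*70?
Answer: -94150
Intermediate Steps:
A = 350 (A = 5*70 = 350)
J = -269 (J = -473 + 204 = -269)
A*J = 350*(-269) = -94150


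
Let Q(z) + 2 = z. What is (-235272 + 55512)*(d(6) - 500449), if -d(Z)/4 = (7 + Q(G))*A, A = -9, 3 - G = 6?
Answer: 89947769520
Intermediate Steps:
G = -3 (G = 3 - 1*6 = 3 - 6 = -3)
Q(z) = -2 + z
d(Z) = 72 (d(Z) = -4*(7 + (-2 - 3))*(-9) = -4*(7 - 5)*(-9) = -8*(-9) = -4*(-18) = 72)
(-235272 + 55512)*(d(6) - 500449) = (-235272 + 55512)*(72 - 500449) = -179760*(-500377) = 89947769520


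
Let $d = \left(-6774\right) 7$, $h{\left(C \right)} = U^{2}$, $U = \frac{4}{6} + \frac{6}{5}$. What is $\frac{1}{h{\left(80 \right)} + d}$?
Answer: $- \frac{225}{10668266} \approx -2.1091 \cdot 10^{-5}$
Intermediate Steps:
$U = \frac{28}{15}$ ($U = 4 \cdot \frac{1}{6} + 6 \cdot \frac{1}{5} = \frac{2}{3} + \frac{6}{5} = \frac{28}{15} \approx 1.8667$)
$h{\left(C \right)} = \frac{784}{225}$ ($h{\left(C \right)} = \left(\frac{28}{15}\right)^{2} = \frac{784}{225}$)
$d = -47418$
$\frac{1}{h{\left(80 \right)} + d} = \frac{1}{\frac{784}{225} - 47418} = \frac{1}{- \frac{10668266}{225}} = - \frac{225}{10668266}$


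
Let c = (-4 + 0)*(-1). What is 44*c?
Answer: 176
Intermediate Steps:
c = 4 (c = -4*(-1) = 4)
44*c = 44*4 = 176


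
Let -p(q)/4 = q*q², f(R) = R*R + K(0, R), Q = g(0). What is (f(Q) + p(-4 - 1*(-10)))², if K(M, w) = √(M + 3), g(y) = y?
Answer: (864 - √3)² ≈ 7.4351e+5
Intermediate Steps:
Q = 0
K(M, w) = √(3 + M)
f(R) = √3 + R² (f(R) = R*R + √(3 + 0) = R² + √3 = √3 + R²)
p(q) = -4*q³ (p(q) = -4*q*q² = -4*q³)
(f(Q) + p(-4 - 1*(-10)))² = ((√3 + 0²) - 4*(-4 - 1*(-10))³)² = ((√3 + 0) - 4*(-4 + 10)³)² = (√3 - 4*6³)² = (√3 - 4*216)² = (√3 - 864)² = (-864 + √3)²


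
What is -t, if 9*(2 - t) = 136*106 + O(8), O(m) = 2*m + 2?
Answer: 14416/9 ≈ 1601.8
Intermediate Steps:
O(m) = 2 + 2*m
t = -14416/9 (t = 2 - (136*106 + (2 + 2*8))/9 = 2 - (14416 + (2 + 16))/9 = 2 - (14416 + 18)/9 = 2 - 1/9*14434 = 2 - 14434/9 = -14416/9 ≈ -1601.8)
-t = -1*(-14416/9) = 14416/9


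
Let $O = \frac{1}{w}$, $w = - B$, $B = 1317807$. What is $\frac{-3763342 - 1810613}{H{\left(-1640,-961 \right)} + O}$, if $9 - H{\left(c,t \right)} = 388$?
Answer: $\frac{7345396916685}{499448854} \approx 14707.0$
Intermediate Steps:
$H{\left(c,t \right)} = -379$ ($H{\left(c,t \right)} = 9 - 388 = -379$)
$w = -1317807$ ($w = \left(-1\right) 1317807 = -1317807$)
$O = - \frac{1}{1317807}$ ($O = \frac{1}{-1317807} = - \frac{1}{1317807} \approx -7.5884 \cdot 10^{-7}$)
$\frac{-3763342 - 1810613}{H{\left(-1640,-961 \right)} + O} = \frac{-3763342 - 1810613}{-379 - \frac{1}{1317807}} = - \frac{5573955}{- \frac{499448854}{1317807}} = \left(-5573955\right) \left(- \frac{1317807}{499448854}\right) = \frac{7345396916685}{499448854}$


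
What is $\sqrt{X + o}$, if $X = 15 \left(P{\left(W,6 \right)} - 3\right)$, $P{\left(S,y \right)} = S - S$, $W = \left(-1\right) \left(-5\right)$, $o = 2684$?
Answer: $\sqrt{2639} \approx 51.371$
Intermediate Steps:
$W = 5$
$P{\left(S,y \right)} = 0$
$X = -45$ ($X = 15 \left(0 - 3\right) = 15 \left(-3\right) = -45$)
$\sqrt{X + o} = \sqrt{-45 + 2684} = \sqrt{2639}$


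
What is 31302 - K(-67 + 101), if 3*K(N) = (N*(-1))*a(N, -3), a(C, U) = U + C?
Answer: 94960/3 ≈ 31653.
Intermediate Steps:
a(C, U) = C + U
K(N) = -N*(-3 + N)/3 (K(N) = ((N*(-1))*(N - 3))/3 = ((-N)*(-3 + N))/3 = (-N*(-3 + N))/3 = -N*(-3 + N)/3)
31302 - K(-67 + 101) = 31302 - (-67 + 101)*(3 - (-67 + 101))/3 = 31302 - 34*(3 - 1*34)/3 = 31302 - 34*(3 - 34)/3 = 31302 - 34*(-31)/3 = 31302 - 1*(-1054/3) = 31302 + 1054/3 = 94960/3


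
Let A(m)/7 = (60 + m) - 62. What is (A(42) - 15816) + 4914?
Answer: -10622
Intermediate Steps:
A(m) = -14 + 7*m (A(m) = 7*((60 + m) - 62) = 7*(-2 + m) = -14 + 7*m)
(A(42) - 15816) + 4914 = ((-14 + 7*42) - 15816) + 4914 = ((-14 + 294) - 15816) + 4914 = (280 - 15816) + 4914 = -15536 + 4914 = -10622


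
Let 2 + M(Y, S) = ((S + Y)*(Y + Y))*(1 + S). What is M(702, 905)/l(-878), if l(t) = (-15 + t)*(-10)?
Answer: 1022071283/4465 ≈ 2.2891e+5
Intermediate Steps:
l(t) = 150 - 10*t
M(Y, S) = -2 + 2*Y*(1 + S)*(S + Y) (M(Y, S) = -2 + ((S + Y)*(Y + Y))*(1 + S) = -2 + ((S + Y)*(2*Y))*(1 + S) = -2 + (2*Y*(S + Y))*(1 + S) = -2 + 2*Y*(1 + S)*(S + Y))
M(702, 905)/l(-878) = (-2 + 2*702² + 2*905*702 + 2*905*702² + 2*702*905²)/(150 - 10*(-878)) = (-2 + 2*492804 + 1270620 + 2*905*492804 + 2*702*819025)/(150 + 8780) = (-2 + 985608 + 1270620 + 891975240 + 1149911100)/8930 = 2044142566*(1/8930) = 1022071283/4465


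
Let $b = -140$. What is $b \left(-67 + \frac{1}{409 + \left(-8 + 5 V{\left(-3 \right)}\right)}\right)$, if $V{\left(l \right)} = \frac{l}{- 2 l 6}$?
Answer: $\frac{45087980}{4807} \approx 9379.7$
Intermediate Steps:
$V{\left(l \right)} = - \frac{1}{12}$ ($V{\left(l \right)} = \frac{l}{\left(-12\right) l} = l \left(- \frac{1}{12 l}\right) = - \frac{1}{12}$)
$b \left(-67 + \frac{1}{409 + \left(-8 + 5 V{\left(-3 \right)}\right)}\right) = - 140 \left(-67 + \frac{1}{409 + \left(-8 + 5 \left(- \frac{1}{12}\right)\right)}\right) = - 140 \left(-67 + \frac{1}{409 - \frac{101}{12}}\right) = - 140 \left(-67 + \frac{1}{\frac{4807}{12}}\right) = - 140 \left(-67 + \frac{12}{4807}\right) = \left(-140\right) \left(- \frac{322057}{4807}\right) = \frac{45087980}{4807}$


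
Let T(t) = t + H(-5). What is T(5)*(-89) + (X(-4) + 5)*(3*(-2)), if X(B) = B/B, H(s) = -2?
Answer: -303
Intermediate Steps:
T(t) = -2 + t (T(t) = t - 2 = -2 + t)
X(B) = 1
T(5)*(-89) + (X(-4) + 5)*(3*(-2)) = (-2 + 5)*(-89) + (1 + 5)*(3*(-2)) = 3*(-89) + 6*(-6) = -267 - 36 = -303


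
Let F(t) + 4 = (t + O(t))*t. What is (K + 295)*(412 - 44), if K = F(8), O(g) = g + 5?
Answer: 168912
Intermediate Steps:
O(g) = 5 + g
F(t) = -4 + t*(5 + 2*t) (F(t) = -4 + (t + (5 + t))*t = -4 + (5 + 2*t)*t = -4 + t*(5 + 2*t))
K = 164 (K = -4 + 8² + 8*(5 + 8) = -4 + 64 + 8*13 = -4 + 64 + 104 = 164)
(K + 295)*(412 - 44) = (164 + 295)*(412 - 44) = 459*368 = 168912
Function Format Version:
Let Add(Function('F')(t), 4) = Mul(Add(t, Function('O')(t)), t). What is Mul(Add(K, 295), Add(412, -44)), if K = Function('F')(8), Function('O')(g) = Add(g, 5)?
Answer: 168912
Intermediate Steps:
Function('O')(g) = Add(5, g)
Function('F')(t) = Add(-4, Mul(t, Add(5, Mul(2, t)))) (Function('F')(t) = Add(-4, Mul(Add(t, Add(5, t)), t)) = Add(-4, Mul(Add(5, Mul(2, t)), t)) = Add(-4, Mul(t, Add(5, Mul(2, t)))))
K = 164 (K = Add(-4, Pow(8, 2), Mul(8, Add(5, 8))) = Add(-4, 64, Mul(8, 13)) = Add(-4, 64, 104) = 164)
Mul(Add(K, 295), Add(412, -44)) = Mul(Add(164, 295), Add(412, -44)) = Mul(459, 368) = 168912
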